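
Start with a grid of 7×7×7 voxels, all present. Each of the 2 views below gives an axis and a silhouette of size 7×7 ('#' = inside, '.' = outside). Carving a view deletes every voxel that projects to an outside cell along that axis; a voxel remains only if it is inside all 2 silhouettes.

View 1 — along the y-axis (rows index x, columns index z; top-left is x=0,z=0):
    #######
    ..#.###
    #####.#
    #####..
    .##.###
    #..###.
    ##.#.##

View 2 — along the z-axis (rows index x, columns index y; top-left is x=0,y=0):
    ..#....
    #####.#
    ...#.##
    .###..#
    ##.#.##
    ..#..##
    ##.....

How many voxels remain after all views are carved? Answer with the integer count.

before carving: 343 voxels (7×7×7)
  1. axis=1 (XZ plane), |mask|=36  ⇒  voxels=252
  2. axis=2 (XY plane), |mask|=24  ⇒  voxels=116

voxel count = 116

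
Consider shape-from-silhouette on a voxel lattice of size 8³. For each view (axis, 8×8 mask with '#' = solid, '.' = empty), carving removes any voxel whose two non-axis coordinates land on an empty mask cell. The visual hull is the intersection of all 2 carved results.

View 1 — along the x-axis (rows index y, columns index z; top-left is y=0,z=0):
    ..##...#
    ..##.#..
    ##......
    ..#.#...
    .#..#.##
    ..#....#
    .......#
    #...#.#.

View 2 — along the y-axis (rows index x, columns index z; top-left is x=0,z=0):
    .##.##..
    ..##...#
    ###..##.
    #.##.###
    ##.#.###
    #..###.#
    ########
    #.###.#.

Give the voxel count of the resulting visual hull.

voxel count = 104

before carving: 512 voxels (8×8×8)
carve view 1 (along x, YZ-mask fill 20/64): 160 voxels remain
carve view 2 (along y, XZ-mask fill 42/64): 104 voxels remain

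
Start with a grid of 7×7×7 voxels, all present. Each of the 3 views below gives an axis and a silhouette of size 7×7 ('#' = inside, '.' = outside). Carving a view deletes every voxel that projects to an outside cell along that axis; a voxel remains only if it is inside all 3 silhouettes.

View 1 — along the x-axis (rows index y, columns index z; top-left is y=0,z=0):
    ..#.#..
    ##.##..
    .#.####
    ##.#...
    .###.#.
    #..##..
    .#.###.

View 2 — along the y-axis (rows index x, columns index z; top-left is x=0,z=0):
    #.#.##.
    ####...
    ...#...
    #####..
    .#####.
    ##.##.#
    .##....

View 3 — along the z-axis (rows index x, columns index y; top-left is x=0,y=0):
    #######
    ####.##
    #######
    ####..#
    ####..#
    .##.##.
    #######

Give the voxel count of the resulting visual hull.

start: 7×7×7 = 343 voxels
after view 1 [x-axis, 25 of 49 cells solid] → remaining = 175
after view 2 [y-axis, 26 of 49 cells solid] → remaining = 104
after view 3 [z-axis, 41 of 49 cells solid] → remaining = 82

|visual hull| = 82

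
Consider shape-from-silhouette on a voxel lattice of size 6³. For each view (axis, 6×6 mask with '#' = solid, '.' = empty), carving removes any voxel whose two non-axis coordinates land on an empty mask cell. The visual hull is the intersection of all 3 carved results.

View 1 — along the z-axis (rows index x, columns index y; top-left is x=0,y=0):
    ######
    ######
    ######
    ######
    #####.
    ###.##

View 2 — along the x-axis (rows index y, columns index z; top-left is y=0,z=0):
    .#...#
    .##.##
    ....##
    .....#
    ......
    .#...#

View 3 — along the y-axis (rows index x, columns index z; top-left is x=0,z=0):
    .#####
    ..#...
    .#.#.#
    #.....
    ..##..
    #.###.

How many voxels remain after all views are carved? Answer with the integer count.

|visual hull| = 24

initial block: 6^3 = 216
after view 1 [z-axis, 34 of 36 cells solid] → remaining = 204
after view 2 [x-axis, 11 of 36 cells solid] → remaining = 63
after view 3 [y-axis, 16 of 36 cells solid] → remaining = 24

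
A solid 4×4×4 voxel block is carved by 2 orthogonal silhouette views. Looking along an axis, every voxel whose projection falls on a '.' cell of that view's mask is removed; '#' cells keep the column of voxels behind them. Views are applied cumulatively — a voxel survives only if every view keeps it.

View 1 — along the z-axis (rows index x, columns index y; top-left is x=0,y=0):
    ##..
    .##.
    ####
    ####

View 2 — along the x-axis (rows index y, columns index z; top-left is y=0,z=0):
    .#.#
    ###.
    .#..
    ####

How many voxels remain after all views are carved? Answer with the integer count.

voxel count = 29

start: 4×4×4 = 64 voxels
step 1: project along z, AND mask (12/16) → |grid| = 48
step 2: project along x, AND mask (10/16) → |grid| = 29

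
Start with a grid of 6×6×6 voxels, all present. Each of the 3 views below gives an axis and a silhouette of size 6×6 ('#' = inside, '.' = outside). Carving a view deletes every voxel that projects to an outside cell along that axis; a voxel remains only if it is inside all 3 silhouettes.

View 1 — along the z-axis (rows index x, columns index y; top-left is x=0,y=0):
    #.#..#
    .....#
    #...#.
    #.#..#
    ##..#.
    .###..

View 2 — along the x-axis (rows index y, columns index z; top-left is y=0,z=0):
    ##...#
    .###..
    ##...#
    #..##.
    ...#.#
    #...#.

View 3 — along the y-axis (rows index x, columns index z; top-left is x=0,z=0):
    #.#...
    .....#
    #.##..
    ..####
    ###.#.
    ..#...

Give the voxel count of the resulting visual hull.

full grid |V| = 216
carve view 1 (along z, XY-mask fill 15/36): 90 voxels remain
carve view 2 (along x, YZ-mask fill 16/36): 40 voxels remain
carve view 3 (along y, XZ-mask fill 15/36): 13 voxels remain

13 voxels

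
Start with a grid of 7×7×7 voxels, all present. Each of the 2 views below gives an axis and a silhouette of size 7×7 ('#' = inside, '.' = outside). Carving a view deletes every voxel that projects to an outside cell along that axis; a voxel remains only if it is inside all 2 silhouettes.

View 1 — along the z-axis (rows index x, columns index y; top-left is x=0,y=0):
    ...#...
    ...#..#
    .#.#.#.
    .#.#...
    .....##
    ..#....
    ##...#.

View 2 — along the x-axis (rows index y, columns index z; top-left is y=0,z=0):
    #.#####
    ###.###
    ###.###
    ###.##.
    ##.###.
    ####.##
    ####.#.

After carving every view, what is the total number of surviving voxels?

|visual hull| = 78

initial block: 7^3 = 343
step 1: project along z, AND mask (14/49) → |grid| = 98
step 2: project along x, AND mask (39/49) → |grid| = 78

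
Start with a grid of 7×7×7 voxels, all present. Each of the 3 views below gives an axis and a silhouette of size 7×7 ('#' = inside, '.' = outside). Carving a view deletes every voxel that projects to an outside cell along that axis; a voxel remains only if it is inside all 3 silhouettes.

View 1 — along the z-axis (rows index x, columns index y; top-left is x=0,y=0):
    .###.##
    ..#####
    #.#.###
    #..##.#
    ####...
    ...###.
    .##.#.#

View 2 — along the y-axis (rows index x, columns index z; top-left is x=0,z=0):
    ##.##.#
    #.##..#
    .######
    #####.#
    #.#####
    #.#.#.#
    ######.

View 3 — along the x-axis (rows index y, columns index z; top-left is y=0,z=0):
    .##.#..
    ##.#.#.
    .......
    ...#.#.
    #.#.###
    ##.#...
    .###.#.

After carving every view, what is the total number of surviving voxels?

start: 7×7×7 = 343 voxels
step 1: project along z, AND mask (30/49) → |grid| = 210
step 2: project along y, AND mask (37/49) → |grid| = 159
step 3: project along x, AND mask (21/49) → |grid| = 65

|visual hull| = 65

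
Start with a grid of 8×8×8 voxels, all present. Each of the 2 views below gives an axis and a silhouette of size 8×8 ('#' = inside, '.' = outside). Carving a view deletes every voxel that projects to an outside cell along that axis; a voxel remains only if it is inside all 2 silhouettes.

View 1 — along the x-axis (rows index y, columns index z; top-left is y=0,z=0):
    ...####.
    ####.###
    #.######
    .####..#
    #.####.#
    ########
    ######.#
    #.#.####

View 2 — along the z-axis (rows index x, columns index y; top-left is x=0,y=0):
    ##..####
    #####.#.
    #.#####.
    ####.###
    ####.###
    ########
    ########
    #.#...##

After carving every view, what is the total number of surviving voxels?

voxel count = 323

full grid |V| = 512
[1] x-view keeps 50 columns → grid now 400
[2] z-view keeps 52 columns → grid now 323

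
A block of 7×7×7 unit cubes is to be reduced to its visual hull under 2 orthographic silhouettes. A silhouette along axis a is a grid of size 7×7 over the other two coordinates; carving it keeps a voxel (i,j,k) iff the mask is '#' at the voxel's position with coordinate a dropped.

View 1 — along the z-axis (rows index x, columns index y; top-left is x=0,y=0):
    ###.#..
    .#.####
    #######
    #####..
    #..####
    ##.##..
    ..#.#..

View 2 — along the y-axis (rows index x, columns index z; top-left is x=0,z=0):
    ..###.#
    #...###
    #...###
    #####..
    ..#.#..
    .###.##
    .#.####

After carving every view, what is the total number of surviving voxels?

start: 7×7×7 = 343 voxels
carve view 1 (along z, XY-mask fill 32/49): 224 voxels remain
carve view 2 (along y, XZ-mask fill 29/49): 129 voxels remain

voxel count = 129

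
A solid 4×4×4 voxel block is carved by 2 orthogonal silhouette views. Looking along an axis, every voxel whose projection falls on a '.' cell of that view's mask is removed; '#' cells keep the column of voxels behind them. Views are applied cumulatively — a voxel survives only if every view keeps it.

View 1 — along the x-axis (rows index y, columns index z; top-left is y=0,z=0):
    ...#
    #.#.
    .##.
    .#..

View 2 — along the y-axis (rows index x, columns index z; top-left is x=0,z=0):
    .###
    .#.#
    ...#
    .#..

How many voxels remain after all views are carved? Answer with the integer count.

11 voxels

full grid |V| = 64
[1] x-view keeps 6 columns → grid now 24
[2] y-view keeps 7 columns → grid now 11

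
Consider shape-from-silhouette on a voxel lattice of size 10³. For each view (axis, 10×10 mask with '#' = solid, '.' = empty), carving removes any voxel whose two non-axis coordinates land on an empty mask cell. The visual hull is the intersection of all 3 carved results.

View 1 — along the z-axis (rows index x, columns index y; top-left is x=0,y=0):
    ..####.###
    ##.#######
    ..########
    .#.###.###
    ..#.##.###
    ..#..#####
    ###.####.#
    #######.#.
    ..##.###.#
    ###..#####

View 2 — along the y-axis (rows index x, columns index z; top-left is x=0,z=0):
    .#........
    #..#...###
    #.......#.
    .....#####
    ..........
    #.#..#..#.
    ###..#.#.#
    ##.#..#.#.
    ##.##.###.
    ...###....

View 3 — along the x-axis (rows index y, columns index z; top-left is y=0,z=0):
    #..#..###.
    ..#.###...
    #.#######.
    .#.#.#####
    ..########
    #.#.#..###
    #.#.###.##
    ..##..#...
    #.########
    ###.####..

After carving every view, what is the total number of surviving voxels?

voxel count = 175

start: 10×10×10 = 1000 voxels
carve view 1 (along z, XY-mask fill 73/100): 730 voxels remain
carve view 2 (along y, XZ-mask fill 38/100): 281 voxels remain
carve view 3 (along x, YZ-mask fill 64/100): 175 voxels remain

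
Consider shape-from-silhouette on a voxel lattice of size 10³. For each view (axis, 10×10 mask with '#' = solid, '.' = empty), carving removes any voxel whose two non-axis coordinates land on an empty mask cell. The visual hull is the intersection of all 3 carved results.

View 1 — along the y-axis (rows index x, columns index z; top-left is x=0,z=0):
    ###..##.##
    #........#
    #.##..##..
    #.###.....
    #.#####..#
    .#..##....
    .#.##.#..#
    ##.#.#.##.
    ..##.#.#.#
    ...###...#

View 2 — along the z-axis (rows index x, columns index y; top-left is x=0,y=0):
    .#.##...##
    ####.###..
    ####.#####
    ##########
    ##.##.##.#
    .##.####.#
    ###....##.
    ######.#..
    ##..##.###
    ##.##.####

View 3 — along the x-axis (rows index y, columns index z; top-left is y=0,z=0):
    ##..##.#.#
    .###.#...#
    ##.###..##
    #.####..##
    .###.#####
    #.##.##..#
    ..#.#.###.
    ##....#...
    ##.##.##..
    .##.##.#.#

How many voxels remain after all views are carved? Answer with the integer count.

full grid |V| = 1000
step 1: project along y, AND mask (48/100) → |grid| = 480
step 2: project along z, AND mask (72/100) → |grid| = 338
step 3: project along x, AND mask (59/100) → |grid| = 204

voxel count = 204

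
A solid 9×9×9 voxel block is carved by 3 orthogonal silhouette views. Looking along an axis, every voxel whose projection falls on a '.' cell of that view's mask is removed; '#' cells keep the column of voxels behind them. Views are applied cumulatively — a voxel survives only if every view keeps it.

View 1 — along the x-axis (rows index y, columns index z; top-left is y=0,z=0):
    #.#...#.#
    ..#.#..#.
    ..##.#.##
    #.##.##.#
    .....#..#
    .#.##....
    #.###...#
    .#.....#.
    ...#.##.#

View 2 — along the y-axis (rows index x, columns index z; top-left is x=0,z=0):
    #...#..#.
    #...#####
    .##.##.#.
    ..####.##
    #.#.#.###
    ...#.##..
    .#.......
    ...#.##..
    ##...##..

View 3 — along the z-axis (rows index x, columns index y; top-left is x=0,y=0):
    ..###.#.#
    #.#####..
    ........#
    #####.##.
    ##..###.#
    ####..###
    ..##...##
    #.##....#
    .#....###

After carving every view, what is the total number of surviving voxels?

81 voxels

initial block: 9^3 = 729
  1. axis=0 (YZ plane), |mask|=34  ⇒  voxels=306
  2. axis=1 (XZ plane), |mask|=37  ⇒  voxels=135
  3. axis=2 (XY plane), |mask|=44  ⇒  voxels=81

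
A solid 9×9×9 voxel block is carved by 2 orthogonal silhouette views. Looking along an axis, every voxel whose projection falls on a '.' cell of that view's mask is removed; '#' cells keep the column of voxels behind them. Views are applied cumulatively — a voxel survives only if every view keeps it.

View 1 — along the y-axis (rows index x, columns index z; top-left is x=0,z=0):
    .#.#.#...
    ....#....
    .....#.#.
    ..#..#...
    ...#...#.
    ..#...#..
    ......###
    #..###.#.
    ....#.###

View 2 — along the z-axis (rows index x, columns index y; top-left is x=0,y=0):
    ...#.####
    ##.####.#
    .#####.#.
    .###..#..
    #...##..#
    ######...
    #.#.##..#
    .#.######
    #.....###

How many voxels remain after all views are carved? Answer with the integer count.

full grid |V| = 729
V1 y: intersect with XZ mask (24 set) -- 216 left
V2 z: intersect with XY mask (48 set) -- 128 left

128 voxels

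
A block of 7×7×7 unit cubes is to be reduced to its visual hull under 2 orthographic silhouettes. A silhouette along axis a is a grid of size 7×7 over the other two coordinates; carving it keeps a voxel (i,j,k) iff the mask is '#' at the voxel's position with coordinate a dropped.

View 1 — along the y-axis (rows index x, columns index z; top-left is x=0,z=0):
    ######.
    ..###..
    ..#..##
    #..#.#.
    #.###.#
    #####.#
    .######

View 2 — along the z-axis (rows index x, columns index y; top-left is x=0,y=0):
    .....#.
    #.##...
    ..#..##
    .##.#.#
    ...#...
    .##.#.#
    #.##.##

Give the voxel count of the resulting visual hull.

voxel count = 95

before carving: 343 voxels (7×7×7)
[1] y-view keeps 32 columns → grid now 224
[2] z-view keeps 21 columns → grid now 95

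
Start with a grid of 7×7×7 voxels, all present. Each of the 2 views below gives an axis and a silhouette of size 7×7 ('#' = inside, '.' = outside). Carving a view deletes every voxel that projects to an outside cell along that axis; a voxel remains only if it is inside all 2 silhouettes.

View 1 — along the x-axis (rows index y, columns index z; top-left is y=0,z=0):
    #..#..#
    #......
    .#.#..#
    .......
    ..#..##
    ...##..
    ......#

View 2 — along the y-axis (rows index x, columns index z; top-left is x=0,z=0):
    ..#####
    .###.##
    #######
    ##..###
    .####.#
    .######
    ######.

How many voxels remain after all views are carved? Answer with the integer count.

before carving: 343 voxels (7×7×7)
V1 x: intersect with YZ mask (13 set) -- 91 left
V2 y: intersect with XZ mask (39 set) -- 72 left

voxel count = 72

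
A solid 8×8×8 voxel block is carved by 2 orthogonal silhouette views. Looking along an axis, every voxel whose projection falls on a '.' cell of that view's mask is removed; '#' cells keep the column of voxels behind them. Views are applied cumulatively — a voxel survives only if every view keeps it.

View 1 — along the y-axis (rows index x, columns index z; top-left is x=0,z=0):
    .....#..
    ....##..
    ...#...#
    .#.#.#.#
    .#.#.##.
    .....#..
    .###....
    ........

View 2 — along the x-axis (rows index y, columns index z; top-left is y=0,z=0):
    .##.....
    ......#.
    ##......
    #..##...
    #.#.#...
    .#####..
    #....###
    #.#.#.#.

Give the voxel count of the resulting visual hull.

full grid |V| = 512
[1] y-view keeps 17 columns → grid now 136
[2] x-view keeps 24 columns → grid now 40

voxel count = 40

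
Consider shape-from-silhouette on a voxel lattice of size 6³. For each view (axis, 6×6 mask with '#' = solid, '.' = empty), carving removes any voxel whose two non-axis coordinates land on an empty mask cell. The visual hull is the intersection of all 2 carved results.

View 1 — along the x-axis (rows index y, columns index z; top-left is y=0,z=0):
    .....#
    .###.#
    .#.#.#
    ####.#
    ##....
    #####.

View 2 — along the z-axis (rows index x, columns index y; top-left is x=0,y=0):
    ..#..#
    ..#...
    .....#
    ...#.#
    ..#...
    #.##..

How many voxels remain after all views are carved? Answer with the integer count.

38 voxels

before carving: 216 voxels (6×6×6)
V1 x: intersect with YZ mask (20 set) -- 120 left
V2 z: intersect with XY mask (10 set) -- 38 left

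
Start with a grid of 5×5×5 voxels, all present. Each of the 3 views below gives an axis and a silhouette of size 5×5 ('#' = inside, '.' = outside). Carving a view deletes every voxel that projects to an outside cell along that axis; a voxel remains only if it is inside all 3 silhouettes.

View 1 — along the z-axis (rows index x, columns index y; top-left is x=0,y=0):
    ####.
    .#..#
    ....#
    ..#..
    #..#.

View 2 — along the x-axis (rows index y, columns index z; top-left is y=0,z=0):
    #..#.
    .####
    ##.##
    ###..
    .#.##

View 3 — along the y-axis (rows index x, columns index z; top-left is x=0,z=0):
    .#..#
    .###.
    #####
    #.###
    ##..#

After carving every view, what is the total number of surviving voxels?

initial block: 5^3 = 125
[1] z-view keeps 10 columns → grid now 50
[2] x-view keeps 16 columns → grid now 32
[3] y-view keeps 17 columns → grid now 19

|visual hull| = 19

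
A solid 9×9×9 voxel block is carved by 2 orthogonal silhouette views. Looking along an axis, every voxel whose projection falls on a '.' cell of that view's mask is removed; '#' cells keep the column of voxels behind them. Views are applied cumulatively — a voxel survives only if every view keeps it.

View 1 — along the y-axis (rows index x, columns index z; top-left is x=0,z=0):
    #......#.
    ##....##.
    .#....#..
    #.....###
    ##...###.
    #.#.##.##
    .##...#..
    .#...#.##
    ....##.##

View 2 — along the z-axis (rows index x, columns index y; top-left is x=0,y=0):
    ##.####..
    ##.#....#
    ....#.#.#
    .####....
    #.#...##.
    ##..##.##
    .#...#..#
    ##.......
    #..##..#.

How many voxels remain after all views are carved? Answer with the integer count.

139 voxels

before carving: 729 voxels (9×9×9)
V1 y: intersect with XZ mask (34 set) -- 306 left
V2 z: intersect with XY mask (36 set) -- 139 left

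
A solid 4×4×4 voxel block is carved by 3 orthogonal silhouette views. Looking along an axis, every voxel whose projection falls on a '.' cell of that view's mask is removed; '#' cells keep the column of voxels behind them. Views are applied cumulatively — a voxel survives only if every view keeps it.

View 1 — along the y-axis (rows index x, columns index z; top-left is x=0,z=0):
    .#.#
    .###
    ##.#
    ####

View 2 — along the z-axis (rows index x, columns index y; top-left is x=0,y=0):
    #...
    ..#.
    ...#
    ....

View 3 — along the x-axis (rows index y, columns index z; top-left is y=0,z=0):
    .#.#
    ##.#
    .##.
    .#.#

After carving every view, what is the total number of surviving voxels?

before carving: 64 voxels (4×4×4)
  1. axis=1 (XZ plane), |mask|=12  ⇒  voxels=48
  2. axis=2 (XY plane), |mask|=3  ⇒  voxels=8
  3. axis=0 (YZ plane), |mask|=9  ⇒  voxels=6

|visual hull| = 6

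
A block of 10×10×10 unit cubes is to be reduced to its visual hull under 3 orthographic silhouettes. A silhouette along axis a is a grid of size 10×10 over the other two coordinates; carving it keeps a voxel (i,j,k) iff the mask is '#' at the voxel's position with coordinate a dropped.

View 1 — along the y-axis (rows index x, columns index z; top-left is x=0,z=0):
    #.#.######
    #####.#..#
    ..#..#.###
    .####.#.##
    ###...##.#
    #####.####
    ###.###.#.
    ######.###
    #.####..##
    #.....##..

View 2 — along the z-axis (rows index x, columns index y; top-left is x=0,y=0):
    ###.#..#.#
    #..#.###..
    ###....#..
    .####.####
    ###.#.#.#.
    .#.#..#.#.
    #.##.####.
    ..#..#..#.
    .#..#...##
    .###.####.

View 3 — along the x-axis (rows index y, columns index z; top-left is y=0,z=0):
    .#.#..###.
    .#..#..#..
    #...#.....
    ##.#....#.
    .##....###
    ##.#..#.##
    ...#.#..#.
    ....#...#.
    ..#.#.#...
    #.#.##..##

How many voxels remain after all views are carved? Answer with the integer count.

voxel count = 127

full grid |V| = 1000
carve view 1 (along y, XZ-mask fill 68/100): 680 voxels remain
carve view 2 (along z, XY-mask fill 54/100): 356 voxels remain
carve view 3 (along x, YZ-mask fill 39/100): 127 voxels remain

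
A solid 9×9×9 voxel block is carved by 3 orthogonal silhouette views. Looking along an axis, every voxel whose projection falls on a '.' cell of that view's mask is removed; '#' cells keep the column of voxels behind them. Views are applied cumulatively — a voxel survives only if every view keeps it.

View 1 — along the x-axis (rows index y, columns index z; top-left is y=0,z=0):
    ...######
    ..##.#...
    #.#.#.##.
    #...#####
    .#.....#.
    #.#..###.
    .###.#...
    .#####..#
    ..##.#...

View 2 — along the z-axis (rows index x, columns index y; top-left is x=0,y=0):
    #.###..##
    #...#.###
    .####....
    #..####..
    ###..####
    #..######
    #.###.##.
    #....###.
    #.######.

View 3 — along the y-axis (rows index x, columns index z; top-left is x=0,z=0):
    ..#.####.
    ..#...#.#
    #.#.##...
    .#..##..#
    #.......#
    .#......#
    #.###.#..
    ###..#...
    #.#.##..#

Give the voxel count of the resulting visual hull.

96 voxels

start: 9×9×9 = 729 voxels
step 1: project along x, AND mask (40/81) → |grid| = 360
step 2: project along z, AND mask (51/81) → |grid| = 236
step 3: project along y, AND mask (34/81) → |grid| = 96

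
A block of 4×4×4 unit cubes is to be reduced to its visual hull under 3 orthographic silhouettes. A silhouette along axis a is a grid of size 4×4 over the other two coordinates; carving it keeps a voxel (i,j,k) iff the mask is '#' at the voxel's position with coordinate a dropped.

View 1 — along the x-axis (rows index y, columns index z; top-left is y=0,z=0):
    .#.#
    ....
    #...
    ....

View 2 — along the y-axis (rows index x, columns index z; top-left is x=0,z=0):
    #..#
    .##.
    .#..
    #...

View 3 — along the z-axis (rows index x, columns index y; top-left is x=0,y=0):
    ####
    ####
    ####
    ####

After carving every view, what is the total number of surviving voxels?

before carving: 64 voxels (4×4×4)
after view 1 [x-axis, 3 of 16 cells solid] → remaining = 12
after view 2 [y-axis, 6 of 16 cells solid] → remaining = 5
after view 3 [z-axis, 16 of 16 cells solid] → remaining = 5

remaining voxels: 5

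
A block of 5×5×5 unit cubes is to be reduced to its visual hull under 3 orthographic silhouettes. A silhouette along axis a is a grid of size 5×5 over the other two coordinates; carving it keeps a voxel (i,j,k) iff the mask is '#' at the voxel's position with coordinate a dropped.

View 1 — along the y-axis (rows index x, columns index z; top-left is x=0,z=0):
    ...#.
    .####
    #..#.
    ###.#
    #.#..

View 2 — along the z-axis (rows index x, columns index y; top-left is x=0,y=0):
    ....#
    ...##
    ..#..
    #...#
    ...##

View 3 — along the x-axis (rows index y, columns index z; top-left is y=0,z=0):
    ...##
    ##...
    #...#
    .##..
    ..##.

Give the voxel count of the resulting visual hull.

initial block: 5^3 = 125
V1 y: intersect with XZ mask (13 set) -- 65 left
V2 z: intersect with XY mask (8 set) -- 23 left
V3 x: intersect with YZ mask (10 set) -- 10 left

remaining voxels: 10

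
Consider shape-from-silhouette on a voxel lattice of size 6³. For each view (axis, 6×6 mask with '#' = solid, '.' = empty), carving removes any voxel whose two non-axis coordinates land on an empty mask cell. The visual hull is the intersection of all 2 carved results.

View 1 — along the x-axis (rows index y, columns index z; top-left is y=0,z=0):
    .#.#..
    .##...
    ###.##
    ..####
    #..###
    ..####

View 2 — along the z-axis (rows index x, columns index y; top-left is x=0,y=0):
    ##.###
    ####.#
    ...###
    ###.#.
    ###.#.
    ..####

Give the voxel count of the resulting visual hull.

full grid |V| = 216
V1 x: intersect with YZ mask (21 set) -- 126 left
V2 z: intersect with XY mask (25 set) -- 88 left

voxel count = 88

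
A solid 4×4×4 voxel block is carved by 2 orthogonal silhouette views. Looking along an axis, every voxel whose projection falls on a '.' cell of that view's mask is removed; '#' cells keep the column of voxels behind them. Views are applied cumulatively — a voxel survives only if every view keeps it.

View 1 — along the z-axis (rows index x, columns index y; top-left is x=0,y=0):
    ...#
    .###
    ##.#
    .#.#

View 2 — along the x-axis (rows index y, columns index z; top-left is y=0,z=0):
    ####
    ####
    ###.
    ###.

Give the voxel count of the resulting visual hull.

start: 4×4×4 = 64 voxels
step 1: project along z, AND mask (9/16) → |grid| = 36
step 2: project along x, AND mask (14/16) → |grid| = 31

voxel count = 31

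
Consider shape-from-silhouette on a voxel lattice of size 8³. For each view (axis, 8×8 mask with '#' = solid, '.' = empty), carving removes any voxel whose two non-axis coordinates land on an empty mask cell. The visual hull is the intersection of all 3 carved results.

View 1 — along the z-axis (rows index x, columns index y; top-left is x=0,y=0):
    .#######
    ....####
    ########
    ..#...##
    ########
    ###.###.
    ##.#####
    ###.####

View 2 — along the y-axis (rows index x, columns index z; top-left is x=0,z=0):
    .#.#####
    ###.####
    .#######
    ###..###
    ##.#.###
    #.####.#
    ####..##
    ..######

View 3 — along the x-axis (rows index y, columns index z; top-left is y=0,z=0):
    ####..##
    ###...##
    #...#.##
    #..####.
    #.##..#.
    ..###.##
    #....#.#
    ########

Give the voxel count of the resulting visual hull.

full grid |V| = 512
  1. axis=2 (XY plane), |mask|=50  ⇒  voxels=400
  2. axis=1 (XZ plane), |mask|=50  ⇒  voxels=312
  3. axis=0 (YZ plane), |mask|=40  ⇒  voxels=193

|visual hull| = 193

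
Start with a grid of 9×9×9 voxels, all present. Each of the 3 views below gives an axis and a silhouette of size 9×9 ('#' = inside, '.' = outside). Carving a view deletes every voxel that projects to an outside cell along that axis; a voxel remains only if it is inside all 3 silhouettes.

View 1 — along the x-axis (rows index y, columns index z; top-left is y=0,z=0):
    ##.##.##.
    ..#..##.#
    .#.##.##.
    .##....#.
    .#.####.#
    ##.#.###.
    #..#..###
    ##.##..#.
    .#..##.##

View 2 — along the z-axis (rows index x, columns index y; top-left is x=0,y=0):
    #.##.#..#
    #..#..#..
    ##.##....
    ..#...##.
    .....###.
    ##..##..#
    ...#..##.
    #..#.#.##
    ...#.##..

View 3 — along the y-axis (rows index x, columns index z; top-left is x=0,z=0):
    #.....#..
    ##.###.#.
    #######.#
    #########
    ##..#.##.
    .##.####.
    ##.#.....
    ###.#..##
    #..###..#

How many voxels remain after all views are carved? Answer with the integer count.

start: 9×9×9 = 729 voxels
V1 x: intersect with YZ mask (45 set) -- 405 left
V2 z: intersect with XY mask (34 set) -- 168 left
V3 y: intersect with XZ mask (50 set) -- 107 left

107 voxels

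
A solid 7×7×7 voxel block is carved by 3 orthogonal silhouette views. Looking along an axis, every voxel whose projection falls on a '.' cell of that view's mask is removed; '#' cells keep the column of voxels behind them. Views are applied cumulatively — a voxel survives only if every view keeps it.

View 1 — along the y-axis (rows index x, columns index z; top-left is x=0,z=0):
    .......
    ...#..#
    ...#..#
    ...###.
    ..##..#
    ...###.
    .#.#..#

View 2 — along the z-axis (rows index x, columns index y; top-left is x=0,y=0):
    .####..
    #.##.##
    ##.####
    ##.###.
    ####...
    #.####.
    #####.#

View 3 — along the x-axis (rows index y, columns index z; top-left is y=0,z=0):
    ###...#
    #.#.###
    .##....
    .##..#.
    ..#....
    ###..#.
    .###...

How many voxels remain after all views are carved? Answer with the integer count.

|visual hull| = 24

full grid |V| = 343
V1 y: intersect with XZ mask (16 set) -- 112 left
V2 z: intersect with XY mask (35 set) -- 82 left
V3 x: intersect with YZ mask (22 set) -- 24 left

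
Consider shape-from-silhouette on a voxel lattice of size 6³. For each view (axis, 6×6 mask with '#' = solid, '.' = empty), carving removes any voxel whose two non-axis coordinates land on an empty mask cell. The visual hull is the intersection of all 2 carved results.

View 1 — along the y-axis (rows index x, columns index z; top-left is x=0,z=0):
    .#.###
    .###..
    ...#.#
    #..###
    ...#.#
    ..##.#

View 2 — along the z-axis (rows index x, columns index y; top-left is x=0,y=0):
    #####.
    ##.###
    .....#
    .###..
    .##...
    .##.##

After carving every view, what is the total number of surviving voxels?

65 voxels

before carving: 216 voxels (6×6×6)
carve view 1 (along y, XZ-mask fill 18/36): 108 voxels remain
carve view 2 (along z, XY-mask fill 20/36): 65 voxels remain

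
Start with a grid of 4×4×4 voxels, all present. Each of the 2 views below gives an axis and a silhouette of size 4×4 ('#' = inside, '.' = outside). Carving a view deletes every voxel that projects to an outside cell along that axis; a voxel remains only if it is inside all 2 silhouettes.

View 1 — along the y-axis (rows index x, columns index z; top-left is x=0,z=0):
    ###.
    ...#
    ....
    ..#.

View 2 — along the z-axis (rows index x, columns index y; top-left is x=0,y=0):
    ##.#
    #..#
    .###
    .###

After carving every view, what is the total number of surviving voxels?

14 voxels

initial block: 4^3 = 64
after view 1 [y-axis, 5 of 16 cells solid] → remaining = 20
after view 2 [z-axis, 11 of 16 cells solid] → remaining = 14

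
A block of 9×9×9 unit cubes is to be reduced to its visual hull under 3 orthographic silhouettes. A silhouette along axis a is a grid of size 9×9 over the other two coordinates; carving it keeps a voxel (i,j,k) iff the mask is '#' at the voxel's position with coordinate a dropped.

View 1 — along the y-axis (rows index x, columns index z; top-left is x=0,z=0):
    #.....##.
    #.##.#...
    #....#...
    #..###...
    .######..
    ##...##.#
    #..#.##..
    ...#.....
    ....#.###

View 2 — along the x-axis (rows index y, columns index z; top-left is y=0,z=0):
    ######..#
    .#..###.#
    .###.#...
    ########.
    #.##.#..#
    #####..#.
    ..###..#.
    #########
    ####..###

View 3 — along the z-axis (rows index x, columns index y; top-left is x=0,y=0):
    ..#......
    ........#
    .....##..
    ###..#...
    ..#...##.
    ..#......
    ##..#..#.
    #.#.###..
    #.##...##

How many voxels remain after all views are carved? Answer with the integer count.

before carving: 729 voxels (9×9×9)
after view 1 [y-axis, 33 of 81 cells solid] → remaining = 297
after view 2 [x-axis, 55 of 81 cells solid] → remaining = 200
after view 3 [z-axis, 26 of 81 cells solid] → remaining = 59

voxel count = 59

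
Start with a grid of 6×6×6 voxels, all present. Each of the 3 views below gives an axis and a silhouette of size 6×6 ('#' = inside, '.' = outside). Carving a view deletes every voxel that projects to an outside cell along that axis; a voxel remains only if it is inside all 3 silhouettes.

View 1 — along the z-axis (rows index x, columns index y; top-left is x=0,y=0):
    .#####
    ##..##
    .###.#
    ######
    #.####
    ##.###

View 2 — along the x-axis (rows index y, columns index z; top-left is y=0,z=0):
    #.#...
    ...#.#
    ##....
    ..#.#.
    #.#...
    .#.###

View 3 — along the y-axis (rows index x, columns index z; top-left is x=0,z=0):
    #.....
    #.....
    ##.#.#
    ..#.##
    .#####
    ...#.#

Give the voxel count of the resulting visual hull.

start: 6×6×6 = 216 voxels
after view 1 [z-axis, 29 of 36 cells solid] → remaining = 174
after view 2 [x-axis, 14 of 36 cells solid] → remaining = 70
after view 3 [y-axis, 16 of 36 cells solid] → remaining = 31

remaining voxels: 31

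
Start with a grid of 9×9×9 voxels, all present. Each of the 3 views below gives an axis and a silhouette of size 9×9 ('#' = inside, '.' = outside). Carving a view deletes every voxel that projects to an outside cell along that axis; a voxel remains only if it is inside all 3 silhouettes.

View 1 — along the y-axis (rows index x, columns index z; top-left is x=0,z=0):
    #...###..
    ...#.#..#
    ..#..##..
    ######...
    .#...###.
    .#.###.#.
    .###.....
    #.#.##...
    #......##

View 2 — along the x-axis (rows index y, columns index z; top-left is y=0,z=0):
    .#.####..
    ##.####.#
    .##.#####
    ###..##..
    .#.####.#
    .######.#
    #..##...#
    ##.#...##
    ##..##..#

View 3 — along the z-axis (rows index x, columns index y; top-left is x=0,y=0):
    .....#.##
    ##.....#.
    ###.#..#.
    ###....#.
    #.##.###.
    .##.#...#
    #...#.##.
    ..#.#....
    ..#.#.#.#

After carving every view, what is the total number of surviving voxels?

before carving: 729 voxels (9×9×9)
step 1: project along y, AND mask (35/81) → |grid| = 315
step 2: project along x, AND mask (51/81) → |grid| = 203
step 3: project along z, AND mask (35/81) → |grid| = 88

voxel count = 88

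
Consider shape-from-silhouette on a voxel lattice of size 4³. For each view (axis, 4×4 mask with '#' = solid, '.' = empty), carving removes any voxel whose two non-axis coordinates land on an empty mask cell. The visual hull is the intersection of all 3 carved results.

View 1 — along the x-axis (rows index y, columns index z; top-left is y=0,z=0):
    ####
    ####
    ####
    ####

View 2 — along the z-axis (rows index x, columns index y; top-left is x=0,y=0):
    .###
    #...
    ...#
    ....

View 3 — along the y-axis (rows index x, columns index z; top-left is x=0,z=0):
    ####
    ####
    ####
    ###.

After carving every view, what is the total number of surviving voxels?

remaining voxels: 20

initial block: 4^3 = 64
carve view 1 (along x, YZ-mask fill 16/16): 64 voxels remain
carve view 2 (along z, XY-mask fill 5/16): 20 voxels remain
carve view 3 (along y, XZ-mask fill 15/16): 20 voxels remain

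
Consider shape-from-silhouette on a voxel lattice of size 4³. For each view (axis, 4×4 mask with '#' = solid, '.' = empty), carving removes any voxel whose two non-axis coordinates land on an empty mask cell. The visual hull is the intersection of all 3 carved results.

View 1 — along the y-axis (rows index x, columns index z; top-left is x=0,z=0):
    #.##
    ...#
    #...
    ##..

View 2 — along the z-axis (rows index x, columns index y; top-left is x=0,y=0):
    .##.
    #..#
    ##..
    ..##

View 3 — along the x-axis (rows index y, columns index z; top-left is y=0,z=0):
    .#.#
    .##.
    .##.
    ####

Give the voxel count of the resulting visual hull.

start: 4×4×4 = 64 voxels
after view 1 [y-axis, 7 of 16 cells solid] → remaining = 28
after view 2 [z-axis, 8 of 16 cells solid] → remaining = 14
after view 3 [x-axis, 10 of 16 cells solid] → remaining = 7

voxel count = 7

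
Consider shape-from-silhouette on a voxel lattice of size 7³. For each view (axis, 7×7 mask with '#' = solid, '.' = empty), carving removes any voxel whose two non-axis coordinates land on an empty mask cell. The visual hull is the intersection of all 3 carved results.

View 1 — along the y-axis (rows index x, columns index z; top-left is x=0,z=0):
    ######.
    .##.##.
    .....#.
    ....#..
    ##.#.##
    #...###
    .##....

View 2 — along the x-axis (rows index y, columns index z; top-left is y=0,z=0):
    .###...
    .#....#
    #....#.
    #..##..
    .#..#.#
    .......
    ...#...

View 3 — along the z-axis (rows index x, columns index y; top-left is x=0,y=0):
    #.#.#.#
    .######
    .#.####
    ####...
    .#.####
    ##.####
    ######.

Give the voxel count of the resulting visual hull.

start: 7×7×7 = 343 voxels
carve view 1 (along y, XZ-mask fill 23/49): 161 voxels remain
carve view 2 (along x, YZ-mask fill 14/49): 44 voxels remain
carve view 3 (along z, XY-mask fill 36/49): 30 voxels remain

remaining voxels: 30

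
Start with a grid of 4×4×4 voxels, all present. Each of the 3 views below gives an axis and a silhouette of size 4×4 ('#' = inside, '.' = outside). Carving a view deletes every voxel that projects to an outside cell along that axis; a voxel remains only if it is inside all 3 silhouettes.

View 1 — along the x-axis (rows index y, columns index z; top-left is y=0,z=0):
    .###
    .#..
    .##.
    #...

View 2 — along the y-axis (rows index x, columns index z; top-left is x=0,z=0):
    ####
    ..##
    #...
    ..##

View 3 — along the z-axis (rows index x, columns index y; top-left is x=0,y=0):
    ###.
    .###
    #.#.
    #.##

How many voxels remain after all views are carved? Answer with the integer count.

remaining voxels: 10

start: 4×4×4 = 64 voxels
step 1: project along x, AND mask (7/16) → |grid| = 28
step 2: project along y, AND mask (9/16) → |grid| = 14
step 3: project along z, AND mask (11/16) → |grid| = 10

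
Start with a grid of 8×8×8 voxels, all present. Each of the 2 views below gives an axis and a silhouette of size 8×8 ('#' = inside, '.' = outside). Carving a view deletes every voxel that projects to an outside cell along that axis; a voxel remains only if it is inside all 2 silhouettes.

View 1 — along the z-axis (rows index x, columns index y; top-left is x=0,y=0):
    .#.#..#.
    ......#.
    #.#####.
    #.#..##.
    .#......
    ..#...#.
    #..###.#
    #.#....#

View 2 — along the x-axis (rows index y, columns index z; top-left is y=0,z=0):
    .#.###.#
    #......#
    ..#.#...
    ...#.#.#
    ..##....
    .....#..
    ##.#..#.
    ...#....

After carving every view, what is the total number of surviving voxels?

before carving: 512 voxels (8×8×8)
V1 z: intersect with XY mask (25 set) -- 200 left
V2 x: intersect with YZ mask (20 set) -- 70 left

remaining voxels: 70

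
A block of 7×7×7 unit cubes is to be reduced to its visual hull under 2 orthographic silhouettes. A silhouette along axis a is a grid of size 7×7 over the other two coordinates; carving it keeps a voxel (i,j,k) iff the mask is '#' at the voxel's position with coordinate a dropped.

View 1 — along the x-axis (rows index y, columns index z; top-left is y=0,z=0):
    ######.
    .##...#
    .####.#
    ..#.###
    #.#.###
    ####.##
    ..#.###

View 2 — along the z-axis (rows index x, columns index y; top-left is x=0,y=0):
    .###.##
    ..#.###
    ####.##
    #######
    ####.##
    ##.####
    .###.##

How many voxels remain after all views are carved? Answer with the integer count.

full grid |V| = 343
step 1: project along x, AND mask (33/49) → |grid| = 231
step 2: project along z, AND mask (39/49) → |grid| = 181

181 voxels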